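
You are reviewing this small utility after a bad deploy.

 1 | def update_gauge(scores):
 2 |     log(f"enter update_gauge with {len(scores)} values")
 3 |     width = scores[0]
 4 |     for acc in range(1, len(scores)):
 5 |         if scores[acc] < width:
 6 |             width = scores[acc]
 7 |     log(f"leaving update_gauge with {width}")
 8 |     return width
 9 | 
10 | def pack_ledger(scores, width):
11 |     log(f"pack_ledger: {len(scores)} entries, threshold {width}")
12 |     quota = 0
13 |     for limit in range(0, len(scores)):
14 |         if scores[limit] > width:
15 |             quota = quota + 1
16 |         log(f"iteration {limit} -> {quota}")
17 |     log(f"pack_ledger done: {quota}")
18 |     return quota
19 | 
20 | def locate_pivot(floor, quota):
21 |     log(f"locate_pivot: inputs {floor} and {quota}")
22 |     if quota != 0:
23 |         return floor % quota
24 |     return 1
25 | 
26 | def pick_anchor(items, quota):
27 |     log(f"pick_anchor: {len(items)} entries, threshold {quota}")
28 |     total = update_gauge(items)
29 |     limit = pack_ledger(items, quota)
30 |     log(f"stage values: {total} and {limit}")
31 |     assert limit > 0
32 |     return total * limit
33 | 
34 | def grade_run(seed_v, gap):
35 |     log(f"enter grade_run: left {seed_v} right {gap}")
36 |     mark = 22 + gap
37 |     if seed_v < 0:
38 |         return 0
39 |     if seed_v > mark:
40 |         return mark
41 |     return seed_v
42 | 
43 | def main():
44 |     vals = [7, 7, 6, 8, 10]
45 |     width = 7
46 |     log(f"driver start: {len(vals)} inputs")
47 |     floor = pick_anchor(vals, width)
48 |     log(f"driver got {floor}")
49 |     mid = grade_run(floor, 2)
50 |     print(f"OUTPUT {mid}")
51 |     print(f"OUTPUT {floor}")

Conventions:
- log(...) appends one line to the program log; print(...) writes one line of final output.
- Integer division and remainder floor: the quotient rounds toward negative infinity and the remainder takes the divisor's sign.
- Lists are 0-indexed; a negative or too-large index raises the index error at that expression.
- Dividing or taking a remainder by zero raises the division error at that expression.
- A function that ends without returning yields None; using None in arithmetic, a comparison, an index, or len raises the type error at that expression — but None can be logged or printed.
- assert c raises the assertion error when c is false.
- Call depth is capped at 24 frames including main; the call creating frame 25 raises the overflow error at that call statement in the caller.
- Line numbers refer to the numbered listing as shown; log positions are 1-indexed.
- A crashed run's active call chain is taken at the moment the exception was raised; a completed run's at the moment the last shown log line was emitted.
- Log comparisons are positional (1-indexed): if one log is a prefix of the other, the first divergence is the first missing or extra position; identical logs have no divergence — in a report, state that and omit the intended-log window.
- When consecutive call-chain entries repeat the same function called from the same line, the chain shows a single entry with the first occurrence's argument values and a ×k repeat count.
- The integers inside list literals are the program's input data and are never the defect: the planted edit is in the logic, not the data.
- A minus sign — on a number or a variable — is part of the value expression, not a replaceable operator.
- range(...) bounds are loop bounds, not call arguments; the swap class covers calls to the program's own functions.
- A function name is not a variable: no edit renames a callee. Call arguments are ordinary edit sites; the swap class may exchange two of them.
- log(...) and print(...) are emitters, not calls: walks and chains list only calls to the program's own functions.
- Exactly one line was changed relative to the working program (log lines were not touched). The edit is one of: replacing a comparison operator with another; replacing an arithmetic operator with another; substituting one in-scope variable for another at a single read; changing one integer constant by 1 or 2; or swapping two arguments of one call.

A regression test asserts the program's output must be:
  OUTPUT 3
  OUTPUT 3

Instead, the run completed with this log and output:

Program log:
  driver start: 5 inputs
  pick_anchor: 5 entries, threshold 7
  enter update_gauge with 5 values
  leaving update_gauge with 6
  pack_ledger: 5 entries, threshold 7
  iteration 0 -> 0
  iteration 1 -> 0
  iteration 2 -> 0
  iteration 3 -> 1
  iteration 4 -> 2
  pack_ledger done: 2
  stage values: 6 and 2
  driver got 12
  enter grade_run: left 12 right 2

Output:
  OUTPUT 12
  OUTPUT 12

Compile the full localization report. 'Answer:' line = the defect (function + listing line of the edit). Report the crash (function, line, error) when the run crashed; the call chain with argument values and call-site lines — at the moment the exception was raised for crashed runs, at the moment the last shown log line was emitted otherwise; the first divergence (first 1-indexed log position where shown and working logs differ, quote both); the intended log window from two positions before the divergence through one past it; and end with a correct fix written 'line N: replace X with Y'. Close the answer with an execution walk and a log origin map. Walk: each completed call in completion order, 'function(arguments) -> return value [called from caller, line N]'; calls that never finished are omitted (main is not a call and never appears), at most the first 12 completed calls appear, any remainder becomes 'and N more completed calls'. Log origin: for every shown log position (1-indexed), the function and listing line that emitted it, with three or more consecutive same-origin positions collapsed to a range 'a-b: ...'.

Answer: the defect is in pick_anchor at line 32.
Key observation: Log line 13 is where behavior first shows: 'driver got 12' appears instead of 'driver got 3'.
Call chain: main -> grade_run(12, 2) (called at line 49).
First divergence: position 13; shown 'driver got 12' vs intended 'driver got 3'.
Intended log window:
  11: pack_ledger done: 2
  12: stage values: 6 and 2
  13: driver got 3
  14: enter grade_run: left 3 right 2
Execution walk:
  update_gauge([7, 7, 6, 8, 10]) -> 6  [called from pick_anchor, line 28]
  pack_ledger([7, 7, 6, 8, 10], 7) -> 2  [called from pick_anchor, line 29]
  pick_anchor([7, 7, 6, 8, 10], 7) -> 12  [called from main, line 47]
  grade_run(12, 2) -> 12  [called from main, line 49]
Origin of each log line:
  1 — main, line 46
  2 — pick_anchor, line 27
  3 — update_gauge, line 2
  4 — update_gauge, line 7
  5 — pack_ledger, line 11
  6-10 — pack_ledger, line 16
  11 — pack_ledger, line 17
  12 — pick_anchor, line 30
  13 — main, line 48
  14 — grade_run, line 35
A correct fix: line 32: replace `*` with `//`.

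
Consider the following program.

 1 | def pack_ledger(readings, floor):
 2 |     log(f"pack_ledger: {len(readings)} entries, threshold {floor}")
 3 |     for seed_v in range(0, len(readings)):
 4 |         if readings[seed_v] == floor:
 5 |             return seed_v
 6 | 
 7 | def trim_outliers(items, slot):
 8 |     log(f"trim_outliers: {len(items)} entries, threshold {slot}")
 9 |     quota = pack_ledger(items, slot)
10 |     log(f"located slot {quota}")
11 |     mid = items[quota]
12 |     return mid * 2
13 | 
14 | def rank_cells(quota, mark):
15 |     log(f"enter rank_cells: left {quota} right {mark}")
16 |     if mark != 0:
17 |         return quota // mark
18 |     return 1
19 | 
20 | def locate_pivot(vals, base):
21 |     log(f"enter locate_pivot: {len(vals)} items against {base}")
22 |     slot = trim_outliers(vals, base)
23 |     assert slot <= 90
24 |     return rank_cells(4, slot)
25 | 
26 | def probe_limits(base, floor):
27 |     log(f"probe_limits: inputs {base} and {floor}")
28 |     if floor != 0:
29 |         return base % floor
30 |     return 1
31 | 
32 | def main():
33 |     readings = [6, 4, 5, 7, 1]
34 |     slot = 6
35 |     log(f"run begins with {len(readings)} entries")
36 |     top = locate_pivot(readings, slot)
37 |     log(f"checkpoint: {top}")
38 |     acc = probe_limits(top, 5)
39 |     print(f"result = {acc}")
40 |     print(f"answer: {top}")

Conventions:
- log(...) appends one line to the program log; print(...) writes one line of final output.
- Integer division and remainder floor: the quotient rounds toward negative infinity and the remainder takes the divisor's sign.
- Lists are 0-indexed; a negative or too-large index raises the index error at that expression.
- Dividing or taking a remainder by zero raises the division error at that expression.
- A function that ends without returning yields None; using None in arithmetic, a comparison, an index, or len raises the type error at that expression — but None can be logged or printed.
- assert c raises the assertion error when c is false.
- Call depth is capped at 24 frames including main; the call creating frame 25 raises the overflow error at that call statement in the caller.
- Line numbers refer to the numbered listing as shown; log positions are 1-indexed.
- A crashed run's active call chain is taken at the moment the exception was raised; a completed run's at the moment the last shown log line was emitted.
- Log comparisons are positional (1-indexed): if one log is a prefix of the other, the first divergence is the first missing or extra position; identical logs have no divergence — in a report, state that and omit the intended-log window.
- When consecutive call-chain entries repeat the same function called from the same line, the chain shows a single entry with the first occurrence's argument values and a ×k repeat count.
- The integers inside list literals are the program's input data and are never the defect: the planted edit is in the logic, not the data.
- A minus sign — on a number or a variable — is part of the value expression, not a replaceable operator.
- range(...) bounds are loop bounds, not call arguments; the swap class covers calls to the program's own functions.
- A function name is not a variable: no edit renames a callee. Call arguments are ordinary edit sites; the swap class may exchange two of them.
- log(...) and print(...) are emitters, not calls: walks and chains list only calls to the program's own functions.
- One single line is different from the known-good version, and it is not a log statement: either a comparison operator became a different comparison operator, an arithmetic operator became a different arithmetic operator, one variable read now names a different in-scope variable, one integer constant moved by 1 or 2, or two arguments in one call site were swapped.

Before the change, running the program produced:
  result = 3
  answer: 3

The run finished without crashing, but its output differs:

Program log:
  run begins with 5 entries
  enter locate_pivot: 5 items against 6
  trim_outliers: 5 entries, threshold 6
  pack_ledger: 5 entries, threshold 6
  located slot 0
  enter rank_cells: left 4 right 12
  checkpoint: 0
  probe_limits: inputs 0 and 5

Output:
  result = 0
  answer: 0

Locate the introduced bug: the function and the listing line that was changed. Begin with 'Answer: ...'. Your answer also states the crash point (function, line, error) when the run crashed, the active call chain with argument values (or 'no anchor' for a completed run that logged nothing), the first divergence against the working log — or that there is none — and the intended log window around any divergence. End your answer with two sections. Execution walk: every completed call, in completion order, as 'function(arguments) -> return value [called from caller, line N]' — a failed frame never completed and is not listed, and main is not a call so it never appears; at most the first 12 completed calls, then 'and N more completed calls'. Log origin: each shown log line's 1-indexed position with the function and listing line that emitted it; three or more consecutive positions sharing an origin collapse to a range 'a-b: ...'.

Answer: the defect is in locate_pivot at line 24.
Key fact: Everything matches until log position 6, which reads 'enter rank_cells: left 4 right 12' in place of 'enter rank_cells: left 12 right 4'.
Call chain: main -> probe_limits(0, 5) (called at line 38).
First divergence: at position 6 the run shows 'enter rank_cells: left 4 right 12' where the working version logs 'enter rank_cells: left 12 right 4'.
Intended log window:
  4: pack_ledger: 5 entries, threshold 6
  5: located slot 0
  6: enter rank_cells: left 12 right 4
  7: checkpoint: 3
Execution walk:
  pack_ledger([6, 4, 5, 7, 1], 6) -> 0  [called from trim_outliers, line 9]
  trim_outliers([6, 4, 5, 7, 1], 6) -> 12  [called from locate_pivot, line 22]
  rank_cells(4, 12) -> 0  [called from locate_pivot, line 24]
  locate_pivot([6, 4, 5, 7, 1], 6) -> 0  [called from main, line 36]
  probe_limits(0, 5) -> 0  [called from main, line 38]
Log line origins:
  1 — main, line 35
  2 — locate_pivot, line 21
  3 — trim_outliers, line 8
  4 — pack_ledger, line 2
  5 — trim_outliers, line 10
  6 — rank_cells, line 15
  7 — main, line 37
  8 — probe_limits, line 27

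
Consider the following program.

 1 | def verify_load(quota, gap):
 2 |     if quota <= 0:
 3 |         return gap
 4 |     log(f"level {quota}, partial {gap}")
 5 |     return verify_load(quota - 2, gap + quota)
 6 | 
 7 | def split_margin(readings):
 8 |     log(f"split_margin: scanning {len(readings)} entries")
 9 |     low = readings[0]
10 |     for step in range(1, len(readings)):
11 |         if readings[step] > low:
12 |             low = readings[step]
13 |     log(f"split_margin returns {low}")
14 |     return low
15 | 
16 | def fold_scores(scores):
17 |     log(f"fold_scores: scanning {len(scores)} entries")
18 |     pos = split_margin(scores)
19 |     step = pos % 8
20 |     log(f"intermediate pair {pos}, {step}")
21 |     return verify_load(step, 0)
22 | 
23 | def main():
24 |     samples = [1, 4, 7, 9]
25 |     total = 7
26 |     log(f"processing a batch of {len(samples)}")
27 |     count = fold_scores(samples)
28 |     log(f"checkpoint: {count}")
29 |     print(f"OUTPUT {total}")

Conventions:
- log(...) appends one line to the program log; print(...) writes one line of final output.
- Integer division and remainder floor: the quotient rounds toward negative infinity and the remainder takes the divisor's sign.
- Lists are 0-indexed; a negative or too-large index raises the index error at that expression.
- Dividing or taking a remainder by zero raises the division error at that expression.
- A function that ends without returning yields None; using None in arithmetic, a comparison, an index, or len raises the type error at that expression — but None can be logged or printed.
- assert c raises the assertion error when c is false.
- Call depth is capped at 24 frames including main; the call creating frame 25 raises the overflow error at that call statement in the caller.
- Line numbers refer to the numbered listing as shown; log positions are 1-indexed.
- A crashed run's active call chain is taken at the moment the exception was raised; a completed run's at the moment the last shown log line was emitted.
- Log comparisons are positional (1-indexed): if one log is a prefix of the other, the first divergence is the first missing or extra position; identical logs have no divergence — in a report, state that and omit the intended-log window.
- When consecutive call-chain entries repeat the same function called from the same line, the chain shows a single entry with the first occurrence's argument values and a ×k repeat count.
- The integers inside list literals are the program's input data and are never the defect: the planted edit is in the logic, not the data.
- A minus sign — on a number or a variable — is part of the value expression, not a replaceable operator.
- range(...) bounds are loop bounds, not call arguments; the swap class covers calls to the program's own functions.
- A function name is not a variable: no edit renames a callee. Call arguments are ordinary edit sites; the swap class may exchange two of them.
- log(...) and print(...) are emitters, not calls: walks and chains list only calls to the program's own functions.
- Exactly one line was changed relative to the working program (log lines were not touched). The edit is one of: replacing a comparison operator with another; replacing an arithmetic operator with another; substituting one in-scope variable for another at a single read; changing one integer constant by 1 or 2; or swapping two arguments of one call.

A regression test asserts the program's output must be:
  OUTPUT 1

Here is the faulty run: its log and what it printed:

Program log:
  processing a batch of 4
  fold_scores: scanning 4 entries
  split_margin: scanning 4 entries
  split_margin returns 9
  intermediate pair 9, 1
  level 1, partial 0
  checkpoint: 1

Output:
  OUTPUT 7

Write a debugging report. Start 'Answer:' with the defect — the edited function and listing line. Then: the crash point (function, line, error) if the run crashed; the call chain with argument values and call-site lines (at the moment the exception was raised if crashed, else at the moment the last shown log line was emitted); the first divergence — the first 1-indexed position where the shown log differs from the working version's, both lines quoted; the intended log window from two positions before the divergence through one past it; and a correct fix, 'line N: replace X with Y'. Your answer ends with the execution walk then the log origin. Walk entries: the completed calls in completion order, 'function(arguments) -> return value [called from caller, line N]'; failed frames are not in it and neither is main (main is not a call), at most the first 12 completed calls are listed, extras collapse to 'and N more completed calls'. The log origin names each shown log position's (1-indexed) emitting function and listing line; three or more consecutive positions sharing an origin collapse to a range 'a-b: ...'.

Answer: the defect is in main at line 29.
The tell: No log line changed; the fault shows up purely in the output.
Call chain: main.
First divergence: there is none — every log position agrees.
Execution walk:
  split_margin([1, 4, 7, 9]) -> 9  [called from fold_scores, line 18]
  verify_load(-1, 1) -> 1  [called from verify_load, line 5]
  verify_load(1, 0) -> 1  [called from fold_scores, line 21]
  fold_scores([1, 4, 7, 9]) -> 1  [called from main, line 27]
Origin of each log line:
  1: emitted by main (line 26)
  2: emitted by fold_scores (line 17)
  3: emitted by split_margin (line 8)
  4: emitted by split_margin (line 13)
  5: emitted by fold_scores (line 20)
  6: emitted by verify_load (line 4)
  7: emitted by main (line 28)
A correct fix: line 29: replace `total` with `count`.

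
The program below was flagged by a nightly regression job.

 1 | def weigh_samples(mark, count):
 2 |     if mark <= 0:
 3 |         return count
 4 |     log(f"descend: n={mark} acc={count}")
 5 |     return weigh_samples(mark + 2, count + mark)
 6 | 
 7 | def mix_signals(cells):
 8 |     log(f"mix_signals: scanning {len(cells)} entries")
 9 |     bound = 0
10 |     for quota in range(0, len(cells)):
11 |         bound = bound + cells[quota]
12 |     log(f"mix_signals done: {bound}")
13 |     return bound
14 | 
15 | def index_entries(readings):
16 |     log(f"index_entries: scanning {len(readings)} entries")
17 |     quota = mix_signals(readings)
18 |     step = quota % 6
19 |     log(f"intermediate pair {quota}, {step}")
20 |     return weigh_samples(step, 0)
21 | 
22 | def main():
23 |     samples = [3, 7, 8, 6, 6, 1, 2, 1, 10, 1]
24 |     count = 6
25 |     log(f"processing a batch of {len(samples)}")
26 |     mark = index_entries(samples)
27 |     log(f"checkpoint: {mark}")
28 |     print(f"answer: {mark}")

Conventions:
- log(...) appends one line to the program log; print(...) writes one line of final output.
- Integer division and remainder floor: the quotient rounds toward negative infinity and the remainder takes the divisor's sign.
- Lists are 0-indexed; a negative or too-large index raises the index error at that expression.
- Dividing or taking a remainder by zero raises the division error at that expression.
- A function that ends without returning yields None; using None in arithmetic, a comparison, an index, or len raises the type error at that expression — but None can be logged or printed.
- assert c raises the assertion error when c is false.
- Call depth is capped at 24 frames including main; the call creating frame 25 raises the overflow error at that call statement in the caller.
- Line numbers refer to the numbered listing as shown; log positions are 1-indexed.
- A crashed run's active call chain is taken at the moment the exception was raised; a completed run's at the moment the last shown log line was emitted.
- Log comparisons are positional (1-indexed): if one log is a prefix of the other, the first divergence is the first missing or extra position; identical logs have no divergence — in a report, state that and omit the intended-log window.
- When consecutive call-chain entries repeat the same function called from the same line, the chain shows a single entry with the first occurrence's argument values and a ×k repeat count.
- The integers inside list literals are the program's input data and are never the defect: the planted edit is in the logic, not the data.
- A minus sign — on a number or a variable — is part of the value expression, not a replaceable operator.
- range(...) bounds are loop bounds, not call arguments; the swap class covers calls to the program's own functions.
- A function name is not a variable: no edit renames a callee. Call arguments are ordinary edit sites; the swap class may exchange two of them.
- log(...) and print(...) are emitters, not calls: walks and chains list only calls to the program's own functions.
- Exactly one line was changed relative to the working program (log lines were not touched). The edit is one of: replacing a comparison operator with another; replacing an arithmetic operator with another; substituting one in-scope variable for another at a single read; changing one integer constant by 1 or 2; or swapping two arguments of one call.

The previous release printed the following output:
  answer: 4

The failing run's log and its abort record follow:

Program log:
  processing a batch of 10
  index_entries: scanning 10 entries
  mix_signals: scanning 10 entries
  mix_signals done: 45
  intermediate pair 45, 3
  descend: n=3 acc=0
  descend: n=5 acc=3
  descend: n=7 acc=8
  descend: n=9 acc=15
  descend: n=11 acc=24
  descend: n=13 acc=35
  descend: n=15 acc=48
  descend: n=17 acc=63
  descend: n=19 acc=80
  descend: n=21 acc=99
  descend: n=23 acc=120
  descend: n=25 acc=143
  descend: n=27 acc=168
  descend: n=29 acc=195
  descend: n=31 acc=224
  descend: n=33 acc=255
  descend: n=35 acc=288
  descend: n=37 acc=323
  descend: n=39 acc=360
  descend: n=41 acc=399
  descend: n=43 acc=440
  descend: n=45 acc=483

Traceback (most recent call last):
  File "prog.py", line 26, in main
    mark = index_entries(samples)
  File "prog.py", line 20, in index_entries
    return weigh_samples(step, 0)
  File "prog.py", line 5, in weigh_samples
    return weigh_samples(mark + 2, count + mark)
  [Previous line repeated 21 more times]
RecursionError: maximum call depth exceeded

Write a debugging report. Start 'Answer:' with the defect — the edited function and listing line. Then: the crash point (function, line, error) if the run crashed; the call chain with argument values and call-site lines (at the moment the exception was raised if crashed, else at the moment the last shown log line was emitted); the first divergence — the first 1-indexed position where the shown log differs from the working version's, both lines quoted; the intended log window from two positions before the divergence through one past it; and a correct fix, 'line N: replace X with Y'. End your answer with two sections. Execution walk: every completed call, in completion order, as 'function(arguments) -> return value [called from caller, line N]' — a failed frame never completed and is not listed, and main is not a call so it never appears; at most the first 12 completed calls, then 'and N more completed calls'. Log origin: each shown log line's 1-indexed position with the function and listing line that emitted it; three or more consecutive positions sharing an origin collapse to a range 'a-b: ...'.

Answer: the defect is in weigh_samples at line 5.
Key fact: The log first diverges at position 7: the faulty run prints 'descend: n=5 acc=3' where the working version prints 'descend: n=1 acc=3'.
Crash: weigh_samples, line 5, RecursionError.
Call chain: main -> index_entries([3, 7, 8, 6, 6, 1, 2, 1, 10, 1]) (called at line 26) -> weigh_samples(3, 0) (called at line 20) -> weigh_samples(5, 3) (called at line 5) ×21.
First divergence: position 7 — shown 'descend: n=5 acc=3', intended 'descend: n=1 acc=3'.
Intended log window:
  5: intermediate pair 45, 3
  6: descend: n=3 acc=0
  7: descend: n=1 acc=3
  8: checkpoint: 4
Execution walk:
  mix_signals([3, 7, 8, 6, 6, 1, 2, 1, 10, 1]) -> 45  [called from index_entries, line 17]
Log line origins:
  1: logged in main at line 25
  2: logged in index_entries at line 16
  3: logged in mix_signals at line 8
  4: logged in mix_signals at line 12
  5: logged in index_entries at line 19
  6-27: logged in weigh_samples at line 4
A correct fix: line 5: replace `mark + 2` with `mark - 2`.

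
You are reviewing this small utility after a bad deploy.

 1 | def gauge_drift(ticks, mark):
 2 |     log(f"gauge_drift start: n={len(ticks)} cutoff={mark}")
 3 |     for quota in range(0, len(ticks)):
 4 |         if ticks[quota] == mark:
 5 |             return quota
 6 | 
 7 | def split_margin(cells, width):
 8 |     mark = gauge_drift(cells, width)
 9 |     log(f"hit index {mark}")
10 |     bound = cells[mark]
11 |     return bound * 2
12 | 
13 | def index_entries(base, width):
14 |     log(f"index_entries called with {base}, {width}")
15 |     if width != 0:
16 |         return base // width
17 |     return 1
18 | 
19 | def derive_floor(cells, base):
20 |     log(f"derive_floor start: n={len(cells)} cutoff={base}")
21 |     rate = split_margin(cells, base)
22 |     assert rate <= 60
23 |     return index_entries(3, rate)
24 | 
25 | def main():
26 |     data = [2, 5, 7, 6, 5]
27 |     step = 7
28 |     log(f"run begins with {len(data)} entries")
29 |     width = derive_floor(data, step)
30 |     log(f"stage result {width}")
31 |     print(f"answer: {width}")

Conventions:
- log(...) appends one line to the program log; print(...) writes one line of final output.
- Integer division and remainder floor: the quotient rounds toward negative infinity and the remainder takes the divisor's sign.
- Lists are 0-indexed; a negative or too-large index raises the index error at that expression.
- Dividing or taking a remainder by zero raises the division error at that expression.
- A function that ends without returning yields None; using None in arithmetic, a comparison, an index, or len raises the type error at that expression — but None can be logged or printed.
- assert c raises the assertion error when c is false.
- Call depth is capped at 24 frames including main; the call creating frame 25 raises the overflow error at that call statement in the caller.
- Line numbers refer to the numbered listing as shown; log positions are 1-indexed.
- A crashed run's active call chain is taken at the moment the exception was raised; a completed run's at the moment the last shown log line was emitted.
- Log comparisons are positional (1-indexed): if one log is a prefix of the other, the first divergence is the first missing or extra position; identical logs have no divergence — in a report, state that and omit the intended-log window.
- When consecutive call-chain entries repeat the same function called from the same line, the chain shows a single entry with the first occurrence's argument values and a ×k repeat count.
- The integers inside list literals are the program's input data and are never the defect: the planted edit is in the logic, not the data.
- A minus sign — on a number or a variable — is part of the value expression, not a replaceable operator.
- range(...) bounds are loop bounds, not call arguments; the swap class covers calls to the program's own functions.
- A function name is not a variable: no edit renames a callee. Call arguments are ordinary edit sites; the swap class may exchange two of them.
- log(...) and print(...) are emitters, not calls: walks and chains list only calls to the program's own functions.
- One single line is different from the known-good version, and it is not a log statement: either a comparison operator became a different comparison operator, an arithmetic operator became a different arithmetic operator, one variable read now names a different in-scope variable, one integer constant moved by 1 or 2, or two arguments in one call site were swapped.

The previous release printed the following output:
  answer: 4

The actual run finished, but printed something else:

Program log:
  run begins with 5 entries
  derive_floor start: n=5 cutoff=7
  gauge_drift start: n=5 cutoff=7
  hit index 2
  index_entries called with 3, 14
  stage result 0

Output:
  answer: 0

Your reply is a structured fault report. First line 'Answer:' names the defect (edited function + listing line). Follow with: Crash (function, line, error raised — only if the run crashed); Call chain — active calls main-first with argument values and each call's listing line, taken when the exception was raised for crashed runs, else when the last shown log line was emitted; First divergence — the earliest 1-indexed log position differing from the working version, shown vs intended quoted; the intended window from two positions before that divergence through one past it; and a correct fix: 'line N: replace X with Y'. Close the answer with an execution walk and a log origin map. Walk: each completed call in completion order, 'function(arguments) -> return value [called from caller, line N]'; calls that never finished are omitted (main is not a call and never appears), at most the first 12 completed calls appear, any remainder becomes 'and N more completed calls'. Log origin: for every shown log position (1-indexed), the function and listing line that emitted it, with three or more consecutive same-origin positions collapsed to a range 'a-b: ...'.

Answer: the defect is in derive_floor at line 23.
The tell: The earliest visible damage is log position 5 — 'index_entries called with 3, 14' rather than the intended 'index_entries called with 14, 3'.
Call chain: main.
First divergence: at position 5 the run shows 'index_entries called with 3, 14' where the working version logs 'index_entries called with 14, 3'.
Intended log window:
  3: gauge_drift start: n=5 cutoff=7
  4: hit index 2
  5: index_entries called with 14, 3
  6: stage result 4
Execution walk:
  gauge_drift([2, 5, 7, 6, 5], 7) -> 2  [called from split_margin, line 8]
  split_margin([2, 5, 7, 6, 5], 7) -> 14  [called from derive_floor, line 21]
  index_entries(3, 14) -> 0  [called from derive_floor, line 23]
  derive_floor([2, 5, 7, 6, 5], 7) -> 0  [called from main, line 29]
Log origin:
  1: from main, line 28
  2: from derive_floor, line 20
  3: from gauge_drift, line 2
  4: from split_margin, line 9
  5: from index_entries, line 14
  6: from main, line 30
A correct fix: line 23: replace `index_entries(3, rate)` with `index_entries(rate, 3)`.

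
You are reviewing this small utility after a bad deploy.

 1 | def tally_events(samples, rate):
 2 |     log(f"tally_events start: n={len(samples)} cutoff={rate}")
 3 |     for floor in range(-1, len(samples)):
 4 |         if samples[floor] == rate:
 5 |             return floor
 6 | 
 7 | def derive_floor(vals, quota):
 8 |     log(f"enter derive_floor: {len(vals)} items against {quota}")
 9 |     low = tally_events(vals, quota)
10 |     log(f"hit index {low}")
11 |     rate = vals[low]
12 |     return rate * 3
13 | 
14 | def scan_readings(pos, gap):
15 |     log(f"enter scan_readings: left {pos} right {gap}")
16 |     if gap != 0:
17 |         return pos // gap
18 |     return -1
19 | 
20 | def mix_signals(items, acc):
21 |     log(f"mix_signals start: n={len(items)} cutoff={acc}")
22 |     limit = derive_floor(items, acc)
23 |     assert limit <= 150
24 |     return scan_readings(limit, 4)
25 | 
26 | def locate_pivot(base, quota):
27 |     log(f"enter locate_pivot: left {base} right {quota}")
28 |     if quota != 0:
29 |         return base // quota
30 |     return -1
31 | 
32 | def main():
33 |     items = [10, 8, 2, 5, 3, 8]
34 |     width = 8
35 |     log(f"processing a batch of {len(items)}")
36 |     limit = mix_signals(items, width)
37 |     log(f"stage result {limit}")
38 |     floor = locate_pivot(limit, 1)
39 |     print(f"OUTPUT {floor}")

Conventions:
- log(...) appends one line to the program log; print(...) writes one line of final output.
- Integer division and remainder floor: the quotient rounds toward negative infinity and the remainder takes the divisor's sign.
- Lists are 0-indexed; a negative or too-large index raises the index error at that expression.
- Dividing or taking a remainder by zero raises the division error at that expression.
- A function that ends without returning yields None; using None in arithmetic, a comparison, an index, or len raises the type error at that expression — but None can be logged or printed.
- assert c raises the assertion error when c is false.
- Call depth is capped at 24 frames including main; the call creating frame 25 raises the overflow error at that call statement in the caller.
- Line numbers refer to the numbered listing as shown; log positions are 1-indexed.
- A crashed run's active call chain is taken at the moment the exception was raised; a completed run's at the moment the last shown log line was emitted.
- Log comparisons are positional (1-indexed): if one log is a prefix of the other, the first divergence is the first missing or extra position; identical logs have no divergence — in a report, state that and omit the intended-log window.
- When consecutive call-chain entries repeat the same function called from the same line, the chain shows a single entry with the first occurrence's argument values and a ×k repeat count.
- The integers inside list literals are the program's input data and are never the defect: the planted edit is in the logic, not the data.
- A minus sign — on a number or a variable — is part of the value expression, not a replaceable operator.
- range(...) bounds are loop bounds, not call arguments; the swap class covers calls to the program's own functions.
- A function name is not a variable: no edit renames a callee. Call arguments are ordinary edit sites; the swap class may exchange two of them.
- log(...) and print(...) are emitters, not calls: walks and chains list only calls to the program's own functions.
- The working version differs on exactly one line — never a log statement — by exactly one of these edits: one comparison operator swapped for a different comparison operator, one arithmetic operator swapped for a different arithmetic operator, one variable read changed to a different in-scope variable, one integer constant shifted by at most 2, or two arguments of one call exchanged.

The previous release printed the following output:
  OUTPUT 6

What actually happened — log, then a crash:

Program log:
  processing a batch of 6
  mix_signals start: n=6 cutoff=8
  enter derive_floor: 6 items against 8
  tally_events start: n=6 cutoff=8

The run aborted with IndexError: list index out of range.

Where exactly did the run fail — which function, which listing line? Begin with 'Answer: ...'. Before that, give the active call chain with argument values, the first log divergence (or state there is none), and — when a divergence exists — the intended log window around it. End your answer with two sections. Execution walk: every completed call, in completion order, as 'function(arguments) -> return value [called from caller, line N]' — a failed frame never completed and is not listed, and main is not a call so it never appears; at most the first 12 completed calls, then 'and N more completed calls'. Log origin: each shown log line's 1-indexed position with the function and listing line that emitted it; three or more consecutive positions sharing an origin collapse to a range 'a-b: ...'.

Answer: the error was raised in tally_events, line 4.
Core observation: Only 4 log lines were emitted before the run died; the intended continuation was 'hit index 1'.
Call chain: main -> mix_signals([10, 8, 2, 5, 3, 8], 8) (called at line 36) -> derive_floor([10, 8, 2, 5, 3, 8], 8) (called at line 22) -> tally_events([10, 8, 2, 5, 3, 8], 8) (called at line 9).
First divergence: position 5; the shown log stops at 4 lines while the working version next logs 'hit index 1'.
Intended log window:
  3: enter derive_floor: 6 items against 8
  4: tally_events start: n=6 cutoff=8
  5: hit index 1
  6: enter scan_readings: left 24 right 4
Execution walk:
  (no call completed)
Log line origins:
  1: logged in main at line 35
  2: logged in mix_signals at line 21
  3: logged in derive_floor at line 8
  4: logged in tally_events at line 2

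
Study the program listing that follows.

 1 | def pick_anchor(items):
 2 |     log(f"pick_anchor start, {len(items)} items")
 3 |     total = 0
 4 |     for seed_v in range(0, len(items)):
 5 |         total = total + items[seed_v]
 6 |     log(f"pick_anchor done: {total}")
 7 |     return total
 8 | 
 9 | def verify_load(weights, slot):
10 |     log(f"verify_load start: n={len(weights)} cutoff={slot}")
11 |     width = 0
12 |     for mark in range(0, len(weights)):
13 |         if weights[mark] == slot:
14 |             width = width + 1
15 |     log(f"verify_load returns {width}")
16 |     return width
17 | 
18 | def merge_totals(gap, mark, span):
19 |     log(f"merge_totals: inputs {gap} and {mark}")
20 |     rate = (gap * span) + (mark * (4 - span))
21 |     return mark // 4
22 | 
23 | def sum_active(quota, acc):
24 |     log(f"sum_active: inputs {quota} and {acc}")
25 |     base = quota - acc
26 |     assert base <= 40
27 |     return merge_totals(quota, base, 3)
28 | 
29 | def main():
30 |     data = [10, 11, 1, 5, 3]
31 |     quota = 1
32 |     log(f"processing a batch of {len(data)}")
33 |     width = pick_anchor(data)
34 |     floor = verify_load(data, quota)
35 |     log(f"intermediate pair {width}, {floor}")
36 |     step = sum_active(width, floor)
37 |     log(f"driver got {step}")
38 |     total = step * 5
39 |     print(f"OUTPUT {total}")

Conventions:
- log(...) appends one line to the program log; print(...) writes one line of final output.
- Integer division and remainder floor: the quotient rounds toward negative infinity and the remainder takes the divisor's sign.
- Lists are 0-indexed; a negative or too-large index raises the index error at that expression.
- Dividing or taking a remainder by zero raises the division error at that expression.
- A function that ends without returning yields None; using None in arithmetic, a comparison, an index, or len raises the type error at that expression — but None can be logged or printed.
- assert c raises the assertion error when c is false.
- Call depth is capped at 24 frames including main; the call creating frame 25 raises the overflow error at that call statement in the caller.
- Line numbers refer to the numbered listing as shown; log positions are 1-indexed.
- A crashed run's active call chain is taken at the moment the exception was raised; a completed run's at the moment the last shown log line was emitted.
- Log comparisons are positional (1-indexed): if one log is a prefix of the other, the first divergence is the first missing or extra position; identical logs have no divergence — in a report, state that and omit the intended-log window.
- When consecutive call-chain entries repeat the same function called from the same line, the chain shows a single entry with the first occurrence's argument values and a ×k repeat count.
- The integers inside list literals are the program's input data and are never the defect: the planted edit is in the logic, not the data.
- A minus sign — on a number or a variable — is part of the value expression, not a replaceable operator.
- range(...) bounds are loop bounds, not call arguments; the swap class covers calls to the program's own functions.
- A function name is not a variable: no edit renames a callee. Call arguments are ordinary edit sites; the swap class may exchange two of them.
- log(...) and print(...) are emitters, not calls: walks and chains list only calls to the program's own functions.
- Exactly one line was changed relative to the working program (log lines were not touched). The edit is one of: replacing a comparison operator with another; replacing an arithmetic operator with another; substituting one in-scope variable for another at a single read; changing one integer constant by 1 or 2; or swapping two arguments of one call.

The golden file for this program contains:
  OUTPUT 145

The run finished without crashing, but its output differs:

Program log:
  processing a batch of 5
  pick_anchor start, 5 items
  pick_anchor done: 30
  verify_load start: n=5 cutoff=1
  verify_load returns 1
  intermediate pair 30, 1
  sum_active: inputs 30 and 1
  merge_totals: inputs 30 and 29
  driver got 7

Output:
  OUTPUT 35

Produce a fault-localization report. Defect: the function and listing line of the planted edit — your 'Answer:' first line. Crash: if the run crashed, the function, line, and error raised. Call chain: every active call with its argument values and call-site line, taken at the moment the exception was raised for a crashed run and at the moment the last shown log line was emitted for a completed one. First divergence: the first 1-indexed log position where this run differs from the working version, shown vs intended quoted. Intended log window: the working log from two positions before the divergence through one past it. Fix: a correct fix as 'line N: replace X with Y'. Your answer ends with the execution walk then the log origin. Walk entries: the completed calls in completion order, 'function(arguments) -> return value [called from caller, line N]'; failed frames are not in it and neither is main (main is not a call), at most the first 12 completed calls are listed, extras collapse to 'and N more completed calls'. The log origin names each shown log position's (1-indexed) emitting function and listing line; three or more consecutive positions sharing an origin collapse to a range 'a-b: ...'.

Answer: the defect is in merge_totals at line 21.
The tell: Log line 9 is where behavior first shows: 'driver got 7' appears instead of 'driver got 29'.
Call chain: main.
First divergence: position 9 — shown 'driver got 7', intended 'driver got 29'.
Intended log window:
  7: sum_active: inputs 30 and 1
  8: merge_totals: inputs 30 and 29
  9: driver got 29
Execution walk:
  pick_anchor([10, 11, 1, 5, 3]) -> 30  [called from main, line 33]
  verify_load([10, 11, 1, 5, 3], 1) -> 1  [called from main, line 34]
  merge_totals(30, 29, 3) -> 7  [called from sum_active, line 27]
  sum_active(30, 1) -> 7  [called from main, line 36]
Log origin:
  1: logged in main at line 32
  2: logged in pick_anchor at line 2
  3: logged in pick_anchor at line 6
  4: logged in verify_load at line 10
  5: logged in verify_load at line 15
  6: logged in main at line 35
  7: logged in sum_active at line 24
  8: logged in merge_totals at line 19
  9: logged in main at line 37
A correct fix: line 21: replace `mark` with `rate`.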